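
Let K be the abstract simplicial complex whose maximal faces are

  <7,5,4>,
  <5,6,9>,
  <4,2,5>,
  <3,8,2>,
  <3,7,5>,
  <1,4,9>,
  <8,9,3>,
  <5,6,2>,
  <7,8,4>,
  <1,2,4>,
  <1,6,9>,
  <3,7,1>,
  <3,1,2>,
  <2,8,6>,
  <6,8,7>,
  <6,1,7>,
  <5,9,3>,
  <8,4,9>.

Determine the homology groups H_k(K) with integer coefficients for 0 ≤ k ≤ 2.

H_0 = Z,  H_1 = Z^2,  H_2 = Z.

Fix the vertex order 1 < 2 < 3 < 4 < 5 < 6 < 7 < 8 < 9 and write every simplex with vertices in increasing order. Then dim K = 2 and the simplices of K are:

  0-simplices (9): [1], [2], [3], [4], [5], [6], [7], [8], [9]
  1-simplices (27): (27 of them)
  2-simplices (18): [1,2,3], [1,2,4], [1,3,7], [1,4,9], [1,6,7], [1,6,9], [2,3,8], [2,4,5], [2,5,6], [2,6,8], [3,5,7], [3,5,9], [3,8,9], [4,5,7], [4,7,8], [4,8,9], [5,6,9], [6,7,8]

giving chain groups C_0 ≅ Z^9, C_1 ≅ Z^27, C_2 ≅ Z^18.

Boundary ∂_1: C_1 → C_0 is given by ∂[p,q] = [q] − [p].
The resulting 9×27 matrix has rank 8, and its Smith normal form has invariant factors (1,1,1,1,1,1,1,1).

∂_2: C_2 → C_1 acts by ∂[p,q,r] = [q,r] − [p,r] + [p,q]. For instance
  ∂[6,7,8] = [7,8] − [6,8] + [6,7],
  ∂[4,7,8] = [7,8] − [4,8] + [4,7].
This gives a 27×18 integer matrix of rank 17; reducing to Smith normal form yields diagonal entries (1,1,1,1,1,1,1,1,1,1,1,1,1,1,1,1,1).

From H_k ≅ ker(∂_k) / im(∂_{k+1}) we obtain:

  H_0: rank C_0 − rank ∂_1 = 9 − 8 = 1, and the invariant factors of ∂_1 are all 1, so H_0 = Z.
  H_1: rank ker ∂_1 − rank ∂_2 = (27 − 8) − 17 = 2, and the invariant factors of ∂_2 are all 1, so H_1 = Z^2.
  H_2: rank ker ∂_2 − rank ∂_3 = (18 − 17) − 0 = 1, and there is no ∂_3, so H_2 = Z.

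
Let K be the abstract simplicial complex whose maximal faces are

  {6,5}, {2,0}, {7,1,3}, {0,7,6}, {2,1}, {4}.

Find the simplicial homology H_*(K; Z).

H_0 ≅ Z^2,  H_1 ≅ Z,  H_2 = 0.

Order the vertices as 0 < 1 < 2 < 3 < 4 < 5 < 6 < 7. Listing each simplex with vertices in this order, K has dimension 2 with simplices:

  0-simplices (8): [0], [1], [2], [3], [4], [5], [6], [7]
  1-simplices (9): [0,2], [0,6], [0,7], [1,2], [1,3], [1,7], [3,7], [5,6], [6,7]
  2-simplices (2): [0,6,7], [1,3,7]

Hence C_0 ≅ Z^8, C_1 ≅ Z^9, C_2 ≅ Z^2.

The boundary map ∂_1: C_1 → C_0 sends each edge [p,q] (with p < q) to q − p. For instance
  ∂[0,7] = [7] − [0].
The 8×9 boundary matrix has rank 6 and Smith normal form diag(1,1,1,1,1,1).

Boundary ∂_2: C_2 → C_1 sends each 2-simplex [p,q,r] to [q,r] − [p,r] + [p,q]. For instance
  ∂[1,3,7] = [3,7] − [1,7] + [1,3],
  ∂[0,6,7] = [6,7] − [0,7] + [0,6].
The 9×2 boundary matrix has rank 2 and Smith normal form diag(1,1).

Reading off H_k = ker ∂_k / im ∂_{k+1}:

  H_0: rank C_0 − rank ∂_1 = 8 − 6 = 2, and the invariant factors of ∂_1 are all 1, so H_0 ≅ Z^2.
  H_1: rank ker ∂_1 − rank ∂_2 = (9 − 6) − 2 = 1, and the invariant factors of ∂_2 are all 1, so H_1 ≅ Z.
  H_2: rank ker ∂_2 − rank ∂_3 = (2 − 2) − 0 = 0, and there is no ∂_3, so H_2 ≅ 0.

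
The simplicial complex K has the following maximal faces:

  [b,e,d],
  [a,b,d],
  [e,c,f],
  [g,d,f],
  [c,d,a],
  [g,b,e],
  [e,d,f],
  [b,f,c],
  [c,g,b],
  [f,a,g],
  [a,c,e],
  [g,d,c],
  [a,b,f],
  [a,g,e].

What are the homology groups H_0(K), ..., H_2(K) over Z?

H_0 = Z,  H_1 = Z^2,  H_2 = Z.

We work with the vertex ordering a < b < c < d < e < f < g. The simplices of K, each written with vertices in increasing order, are:

  0-simplices (7): a, b, c, d, e, f, g
  1-simplices (21): ab, ac, ad, ae, af, ag, bc, bd, be, bf, bg, cd, ce, cf, cg, de, df, dg, ef, eg, fg
  2-simplices (14): abd, abf, acd, ace, aeg, afg, bcf, bcg, bde, beg, cdg, cef, def, dfg

so the chain groups are C_0 ≅ Z^7, C_1 ≅ Z^21, C_2 ≅ Z^14.

The boundary map ∂_1: C_1 → C_0 sends each edge [p,q] (with p < q) to q − p. For instance
  ∂bf = f − b.
The 7×21 boundary matrix has rank 6 and Smith normal form diag(1,1,1,1,1,1).

Boundary ∂_2: C_2 → C_1 maps a triangle to the signed sum of its edges. For instance
  ∂ace = ce − ae + ac,
  ∂bcf = cf − bf + bc.
The 21×14 boundary matrix has rank 13 and Smith normal form diag(1,1,1,1,1,1,1,1,1,1,1,1,1).

Reading off H_k = ker ∂_k / im ∂_{k+1}:

  H_0: rank C_0 − rank ∂_1 = 7 − 6 = 1, and the invariant factors of ∂_1 are all 1, so H_0 ≅ Z.
  H_1: rank ker ∂_1 − rank ∂_2 = (21 − 6) − 13 = 2, and the invariant factors of ∂_2 are all 1, so H_1 ≅ Z^2.
  H_2: rank ker ∂_2 − rank ∂_3 = (14 − 13) − 0 = 1, and there is no ∂_3, so H_2 ≅ Z.

As a check, the Euler characteristic is 7 − 21 + 14 = 0, which agrees with 1 − 2 + 1 = 0.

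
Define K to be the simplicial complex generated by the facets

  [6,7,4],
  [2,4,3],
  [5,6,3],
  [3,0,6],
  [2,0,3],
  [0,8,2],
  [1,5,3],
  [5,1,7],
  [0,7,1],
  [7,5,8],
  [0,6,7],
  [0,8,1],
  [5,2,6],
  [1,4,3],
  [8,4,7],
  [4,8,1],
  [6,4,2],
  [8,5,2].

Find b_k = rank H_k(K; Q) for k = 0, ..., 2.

We work with the vertex ordering 0 < 1 < 2 < 3 < 4 < 5 < 6 < 7 < 8. The simplices of K, each written with vertices in increasing order, are:

  0-simplices (9): [0], [1], [2], [3], [4], [5], [6], [7], [8]
  1-simplices (27): (27 of them)
  2-simplices (18): [0,1,7], [0,1,8], [0,2,3], [0,2,8], [0,3,6], [0,6,7], [1,3,4], [1,3,5], [1,4,8], [1,5,7], [2,3,4], [2,4,6], [2,5,6], [2,5,8], [3,5,6], [4,6,7], [4,7,8], [5,7,8]

Hence C_0 ≅ Z^9, C_1 ≅ Z^27, C_2 ≅ Z^18.

∂_1: C_1 → C_0 maps an edge to its endpoints' difference, ∂[p,q] = q − p. For instance
  ∂[0,1] = [1] − [0].
The 9×27 boundary matrix has rank 8 and Smith normal form diag(1,1,1,1,1,1,1,1).

Boundary ∂_2: C_2 → C_1 maps a triangle to the signed sum of its edges. For instance
  ∂[0,2,8] = [2,8] − [0,8] + [0,2],
  ∂[2,3,4] = [3,4] − [2,4] + [2,3].
The resulting 27×18 matrix has rank 18, and its Smith normal form has invariant factors (1,1,1,1,1,1,1,1,1,1,1,1,1,1,1,1,1,2).

Computing H_k = (kernel of ∂_k) / (image of ∂_{k+1}):

  H_0: rank C_0 − rank ∂_1 = 9 − 8 = 1, and the invariant factors of ∂_1 are all 1, so H_0 = Z.
  H_1: rank ker ∂_1 − rank ∂_2 = (27 − 8) − 18 = 1, and ∂_2 has invariant factor 2 > 1, so H_1 = Z ⊕ Z_2.
  H_2: rank ker ∂_2 − rank ∂_3 = (18 − 18) − 0 = 0, and there is no ∂_3, so H_2 = 0.

As a check, the Euler characteristic is 9 − 27 + 18 = 0, which agrees with 1 − 1 + 0 = 0.

Hence the Betti numbers are b_0 = 1, b_1 = 1, b_2 = 0.

b_0 = 1, b_1 = 1, b_2 = 0.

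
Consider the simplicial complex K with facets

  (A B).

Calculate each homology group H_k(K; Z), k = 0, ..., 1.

We work with the vertex ordering A < B. The simplices of K, each written with vertices in increasing order, are:

  0-simplices (2): A, B
  1-simplices (1): AB

giving chain groups C_0 ≅ Z^2, C_1 ≅ Z^1.

Boundary ∂_1: C_1 → C_0 sends each edge [p,q] (with p < q) to q − p. For instance
  ∂AB = B − A.
The 2×1 boundary matrix has rank 1 and Smith normal form diag(1).

From H_k ≅ ker(∂_k) / im(∂_{k+1}) we obtain:

  H_0: rank C_0 − rank ∂_1 = 2 − 1 = 1, and the invariant factors of ∂_1 are all 1, so H_0 ≅ Z.
  H_1: rank ker ∂_1 − rank ∂_2 = (1 − 1) − 0 = 0, and there is no ∂_2, so H_1 ≅ 0.

(K is a triangulation of the 1-simplex.)

H_0 ≅ Z,  H_1 = 0.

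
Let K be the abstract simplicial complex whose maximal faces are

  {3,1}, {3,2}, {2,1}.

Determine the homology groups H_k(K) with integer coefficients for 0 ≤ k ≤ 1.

K has 3 vertices, 3 edges.
rank ∂_0 = 0, rank ∂_1 = 2 ⇒ b_0 = 3 − 0 − 2 = 1; all invariant factors of ∂_1 are 1 so no torsion. So H_0 = Z.
rank ∂_1 = 2, rank ∂_2 = 0 ⇒ b_1 = 3 − 2 − 0 = 1. So H_1 = Z.

H_0 ≅ Z,  H_1 ≅ Z.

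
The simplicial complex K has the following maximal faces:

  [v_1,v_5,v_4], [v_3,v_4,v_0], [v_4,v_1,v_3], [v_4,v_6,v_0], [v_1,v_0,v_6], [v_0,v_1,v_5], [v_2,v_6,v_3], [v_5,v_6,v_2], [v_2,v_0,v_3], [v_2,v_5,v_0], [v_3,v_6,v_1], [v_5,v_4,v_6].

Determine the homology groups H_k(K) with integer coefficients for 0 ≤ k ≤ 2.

We work with the vertex ordering v_0 < v_1 < v_2 < v_3 < v_4 < v_5 < v_6. The simplices of K, each written with vertices in increasing order, are:

  0-simplices (7): [v_0], [v_1], [v_2], [v_3], [v_4], [v_5], [v_6]
  1-simplices (18): (18 of them)
  2-simplices (12): (12 of them)

giving chain groups C_0 ≅ Z^7, C_1 ≅ Z^18, C_2 ≅ Z^12.

The boundary map ∂_1: C_1 → C_0 maps an edge to its endpoints' difference, ∂[p,q] = q − p.
As a 7×18 matrix over Z this has rank 6, with invariant factors (1,1,1,1,1,1).

The boundary map ∂_2: C_2 → C_1 maps a triangle to the signed sum of its edges. For instance
  ∂[v_0,v_2,v_3] = [v_2,v_3] − [v_0,v_3] + [v_0,v_2],
  ∂[v_0,v_2,v_5] = [v_2,v_5] − [v_0,v_5] + [v_0,v_2].
This gives a 18×12 integer matrix of rank 12; reducing to Smith normal form yields diagonal entries (1,1,1,1,1,1,1,1,1,1,1,2).

Reading off H_k = ker ∂_k / im ∂_{k+1}:

  H_0: rank C_0 − rank ∂_1 = 7 − 6 = 1, and the invariant factors of ∂_1 are all 1, so H_0 = Z.
  H_1: rank ker ∂_1 − rank ∂_2 = (18 − 6) − 12 = 0, and ∂_2 has invariant factor 2 > 1, so H_1 = Z/2.
  H_2: rank ker ∂_2 − rank ∂_3 = (12 − 12) − 0 = 0, and there is no ∂_3, so H_2 = 0.

(K is a triangulation of the real projective plane RP^2.)

H_0 ≅ Z,  H_1 ≅ Z/2,  H_2 = 0.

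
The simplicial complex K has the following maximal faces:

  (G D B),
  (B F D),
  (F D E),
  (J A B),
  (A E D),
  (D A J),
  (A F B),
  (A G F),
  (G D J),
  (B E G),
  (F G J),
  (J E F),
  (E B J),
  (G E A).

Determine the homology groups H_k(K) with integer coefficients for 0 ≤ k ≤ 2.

Order the vertices as A < B < D < E < F < G < J. Listing each simplex with vertices in this order, K has dimension 2 with simplices:

  0-simplices (7): A, B, D, E, F, G, J
  1-simplices (21): AB, AD, AE, AF, AG, AJ, BD, BE, BF, BG, BJ, DE, DF, DG, DJ, EF, EG, EJ, FG, FJ, GJ
  2-simplices (14): ABF, ABJ, ADE, ADJ, AEG, AFG, BDF, BDG, BEG, BEJ, DEF, DGJ, EFJ, FGJ

so the chain groups are C_0 ≅ Z^7, C_1 ≅ Z^21, C_2 ≅ Z^14.

The boundary map ∂_1: C_1 → C_0 maps an edge to its endpoints' difference, ∂[p,q] = q − p.
The 7×21 boundary matrix has rank 6 and Smith normal form diag(1,1,1,1,1,1).

∂_2: C_2 → C_1 maps a triangle to the signed sum of its edges. For instance
  ∂BDG = DG − BG + BD,
  ∂ADJ = DJ − AJ + AD.
The 21×14 boundary matrix has rank 13 and Smith normal form diag(1,1,1,1,1,1,1,1,1,1,1,1,1).

Now H_k = ker ∂_k / im ∂_{k+1}, so:

  H_0: rank C_0 − rank ∂_1 = 7 − 6 = 1, and the invariant factors of ∂_1 are all 1, so H_0 ≅ Z.
  H_1: rank ker ∂_1 − rank ∂_2 = (21 − 6) − 13 = 2, and the invariant factors of ∂_2 are all 1, so H_1 ≅ Z^2.
  H_2: rank ker ∂_2 − rank ∂_3 = (14 − 13) − 0 = 1, and there is no ∂_3, so H_2 ≅ Z.

As a check, the Euler characteristic is 7 − 21 + 14 = 0, which agrees with 1 − 2 + 1 = 0.
(K is a triangulation of the torus T^2.)

H_0 = Z,  H_1 = Z^2,  H_2 = Z.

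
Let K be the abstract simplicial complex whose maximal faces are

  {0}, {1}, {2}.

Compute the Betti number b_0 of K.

b_0 = 3.

K has 3 vertices.
rank ∂_0 = 0, rank ∂_1 = 0 ⇒ b_0 = 3 − 0 − 0 = 3. So H_0 = Z^3.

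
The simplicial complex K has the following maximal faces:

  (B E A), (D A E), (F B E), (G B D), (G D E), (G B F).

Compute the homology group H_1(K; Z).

We work with the vertex ordering A < B < D < E < F < G. The simplices of K, each written with vertices in increasing order, are:

  0-simplices (6): A, B, D, E, F, G
  1-simplices (12): AB, AD, AE, BD, BE, BF, BG, DE, DG, EF, EG, FG
  2-simplices (6): ABE, ADE, BDG, BEF, BFG, DEG

Hence C_0 ≅ Z^6, C_1 ≅ Z^12, C_2 ≅ Z^6.

The boundary map ∂_1: C_1 → C_0 maps an edge to its endpoints' difference, ∂[p,q] = q − p.
The resulting 6×12 matrix has rank 5, and its Smith normal form has invariant factors (1,1,1,1,1).

The boundary map ∂_2: C_2 → C_1 maps a triangle to the signed sum of its edges. For instance
  ∂BEF = EF − BF + BE,
  ∂DEG = EG − DG + DE.
The 12×6 boundary matrix has rank 6 and Smith normal form diag(1,1,1,1,1,1).

Reading off H_k = ker ∂_k / im ∂_{k+1}:

  H_1: rank ker ∂_1 − rank ∂_2 = (12 − 5) − 6 = 1, and the invariant factors of ∂_2 are all 1, so H_1 ≅ Z.

(K is a triangulation of the cylinder S^1 x I.)

H_1 ≅ Z.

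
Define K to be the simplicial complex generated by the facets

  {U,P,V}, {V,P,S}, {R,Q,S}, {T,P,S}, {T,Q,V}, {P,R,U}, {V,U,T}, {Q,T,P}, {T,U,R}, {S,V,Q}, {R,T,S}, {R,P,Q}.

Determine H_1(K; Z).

H_1 = Z_2.

We work with the vertex ordering P < Q < R < S < T < U < V. The simplices of K, each written with vertices in increasing order, are:

  0-simplices (7): P, Q, R, S, T, U, V
  1-simplices (18): PQ, PR, PS, PT, PU, PV, QR, QS, QT, QV, RS, RT, RU, ST, SV, TU, TV, UV
  2-simplices (12): PQR, PQT, PRU, PST, PSV, PUV, QRS, QSV, QTV, RST, RTU, TUV

Hence C_0 ≅ Z^7, C_1 ≅ Z^18, C_2 ≅ Z^12.

Boundary ∂_1: C_1 → C_0 maps an edge to its endpoints' difference, ∂[p,q] = q − p. For instance
  ∂QV = V − Q.
The 7×18 boundary matrix has rank 6 and Smith normal form diag(1,1,1,1,1,1).

∂_2: C_2 → C_1 sends each 2-simplex [p,q,r] to [q,r] − [p,r] + [p,q]. For instance
  ∂RTU = TU − RU + RT,
  ∂PUV = UV − PV + PU.
The resulting 18×12 matrix has rank 12, and its Smith normal form has invariant factors (1,1,1,1,1,1,1,1,1,1,1,2).

Now H_k = ker ∂_k / im ∂_{k+1}, so:

  H_1: rank ker ∂_1 − rank ∂_2 = (18 − 6) − 12 = 0, and ∂_2 has invariant factor 2 > 1, so H_1 ≅ Z_2.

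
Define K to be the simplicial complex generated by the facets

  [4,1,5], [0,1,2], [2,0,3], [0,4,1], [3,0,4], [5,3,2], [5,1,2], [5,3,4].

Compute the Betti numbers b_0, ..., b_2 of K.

b_0 = 1, b_1 = 0, b_2 = 1.

Order the vertices as 0 < 1 < 2 < 3 < 4 < 5. Listing each simplex with vertices in this order, K has dimension 2 with simplices:

  0-simplices (6): [0], [1], [2], [3], [4], [5]
  1-simplices (12): [0,1], [0,2], [0,3], [0,4], [1,2], [1,4], [1,5], [2,3], [2,5], [3,4], [3,5], [4,5]
  2-simplices (8): [0,1,2], [0,1,4], [0,2,3], [0,3,4], [1,2,5], [1,4,5], [2,3,5], [3,4,5]

Hence C_0 ≅ Z^6, C_1 ≅ Z^12, C_2 ≅ Z^8.

Boundary ∂_1: C_1 → C_0 is given by ∂[p,q] = [q] − [p].
The resulting 6×12 matrix has rank 5, and its Smith normal form has invariant factors (1,1,1,1,1).

Boundary ∂_2: C_2 → C_1 maps a triangle to the signed sum of its edges. For instance
  ∂[0,1,4] = [1,4] − [0,4] + [0,1],
  ∂[2,3,5] = [3,5] − [2,5] + [2,3].
This gives a 12×8 integer matrix of rank 7; reducing to Smith normal form yields diagonal entries (1,1,1,1,1,1,1).

Reading off H_k = ker ∂_k / im ∂_{k+1}:

  H_0: rank C_0 − rank ∂_1 = 6 − 5 = 1, and the invariant factors of ∂_1 are all 1, so H_0 ≅ Z.
  H_1: rank ker ∂_1 − rank ∂_2 = (12 − 5) − 7 = 0, and the invariant factors of ∂_2 are all 1, so H_1 ≅ 0.
  H_2: rank ker ∂_2 − rank ∂_3 = (8 − 7) − 0 = 1, and there is no ∂_3, so H_2 ≅ Z.

(K is a triangulation of the 2-sphere S^2.)

Hence the Betti numbers are b_0 = 1, b_1 = 0, b_2 = 1.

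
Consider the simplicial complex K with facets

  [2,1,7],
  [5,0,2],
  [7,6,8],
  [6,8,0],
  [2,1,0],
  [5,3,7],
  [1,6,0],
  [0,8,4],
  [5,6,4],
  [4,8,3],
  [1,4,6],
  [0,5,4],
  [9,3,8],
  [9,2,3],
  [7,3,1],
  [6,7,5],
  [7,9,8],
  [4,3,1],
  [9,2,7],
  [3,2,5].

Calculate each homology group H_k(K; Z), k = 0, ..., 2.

H_0 ≅ Z,  H_1 ≅ Z ⊕ Z/2Z,  H_2 = 0.

We work with the vertex ordering 0 < 1 < 2 < 3 < 4 < 5 < 6 < 7 < 8 < 9. The simplices of K, each written with vertices in increasing order, are:

  0-simplices (10): [0], [1], [2], [3], [4], [5], [6], [7], [8], [9]
  1-simplices (30): (30 of them)
  2-simplices (20): (20 of them)

giving chain groups C_0 ≅ Z^10, C_1 ≅ Z^30, C_2 ≅ Z^20.

∂_1: C_1 → C_0 is given by ∂[p,q] = [q] − [p]. For instance
  ∂[5,6] = [6] − [5].
This gives a 10×30 integer matrix of rank 9; reducing to Smith normal form yields diagonal entries (1,1,1,1,1,1,1,1,1).

∂_2: C_2 → C_1 maps a triangle to the signed sum of its edges. For instance
  ∂[6,7,8] = [7,8] − [6,8] + [6,7],
  ∂[2,3,5] = [3,5] − [2,5] + [2,3].
As a 30×20 matrix over Z this has rank 20, with invariant factors (1,1,1,1,1,1,1,1,1,1,1,1,1,1,1,1,1,1,1,2).

Computing H_k = (kernel of ∂_k) / (image of ∂_{k+1}):

  H_0: rank C_0 − rank ∂_1 = 10 − 9 = 1, and the invariant factors of ∂_1 are all 1, so H_0 = Z.
  H_1: rank ker ∂_1 − rank ∂_2 = (30 − 9) − 20 = 1, and ∂_2 has invariant factor 2 > 1, so H_1 = Z ⊕ Z/2Z.
  H_2: rank ker ∂_2 − rank ∂_3 = (20 − 20) − 0 = 0, and there is no ∂_3, so H_2 = 0.

As a check, the Euler characteristic is 10 − 30 + 20 = 0, which agrees with 1 − 1 + 0 = 0.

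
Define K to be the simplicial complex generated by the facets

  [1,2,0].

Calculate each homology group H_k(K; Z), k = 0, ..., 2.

H_0 = Z,  H_1 = 0,  H_2 = 0.

Fix the vertex order 0 < 1 < 2 and write every simplex with vertices in increasing order. Then dim K = 2 and the simplices of K are:

  0-simplices (3): [0], [1], [2]
  1-simplices (3): [0,1], [0,2], [1,2]
  2-simplices (1): [0,1,2]

Hence C_0 ≅ Z^3, C_1 ≅ Z^3, C_2 ≅ Z^1.

Boundary ∂_1: C_1 → C_0 maps an edge to its endpoints' difference, ∂[p,q] = q − p. For instance
  ∂[1,2] = [2] − [1].
The resulting 3×3 matrix has rank 2, and its Smith normal form has invariant factors (1,1).

The boundary map ∂_2: C_2 → C_1 sends each 2-simplex [p,q,r] to [q,r] − [p,r] + [p,q]. For instance
  ∂[0,1,2] = [1,2] − [0,2] + [0,1].
The 3×1 boundary matrix has rank 1 and Smith normal form diag(1).

Reading off H_k = ker ∂_k / im ∂_{k+1}:

  H_0: rank C_0 − rank ∂_1 = 3 − 2 = 1, and the invariant factors of ∂_1 are all 1, so H_0 = Z.
  H_1: rank ker ∂_1 − rank ∂_2 = (3 − 2) − 1 = 0, and the invariant factors of ∂_2 are all 1, so H_1 = 0.
  H_2: rank ker ∂_2 − rank ∂_3 = (1 − 1) − 0 = 0, and there is no ∂_3, so H_2 = 0.

As a check, the Euler characteristic is 3 − 3 + 1 = 1, which agrees with 1 − 0 + 0 = 1.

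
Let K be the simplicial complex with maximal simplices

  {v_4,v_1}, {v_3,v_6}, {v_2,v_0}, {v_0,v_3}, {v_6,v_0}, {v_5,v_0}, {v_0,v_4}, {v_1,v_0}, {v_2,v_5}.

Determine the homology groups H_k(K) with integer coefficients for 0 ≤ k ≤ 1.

Take the total order v_0 < v_1 < v_2 < v_3 < v_4 < v_5 < v_6 on the vertex set. Then K (dimension 1) consists of the simplices:

  0-simplices (7): [v_0], [v_1], [v_2], [v_3], [v_4], [v_5], [v_6]
  1-simplices (9): [v_0,v_1], [v_0,v_2], [v_0,v_3], [v_0,v_4], [v_0,v_5], [v_0,v_6], [v_1,v_4], [v_2,v_5], [v_3,v_6]

giving chain groups C_0 ≅ Z^7, C_1 ≅ Z^9.

The boundary map ∂_1: C_1 → C_0 maps an edge to its endpoints' difference, ∂[p,q] = q − p. For instance
  ∂[v_0,v_5] = [v_5] − [v_0].
As a 7×9 matrix over Z this has rank 6, with invariant factors (1,1,1,1,1,1).

Now H_k = ker ∂_k / im ∂_{k+1}, so:

  H_0: rank C_0 − rank ∂_1 = 7 − 6 = 1, and the invariant factors of ∂_1 are all 1, so H_0 = Z.
  H_1: rank ker ∂_1 − rank ∂_2 = (9 − 6) − 0 = 3, and there is no ∂_2, so H_1 = Z^3.

H_0 = Z,  H_1 = Z^3.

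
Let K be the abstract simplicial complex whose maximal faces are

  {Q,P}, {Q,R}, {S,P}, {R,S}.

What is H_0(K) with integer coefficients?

H_0 ≅ Z.

Take the total order P < Q < R < S on the vertex set. Then K (dimension 1) consists of the simplices:

  0-simplices (4): P, Q, R, S
  1-simplices (4): PQ, PS, QR, RS

so the chain groups are C_0 ≅ Z^4, C_1 ≅ Z^4.

The boundary map ∂_1: C_1 → C_0 maps an edge to its endpoints' difference, ∂[p,q] = q − p.
The resulting 4×4 matrix has rank 3, and its Smith normal form has invariant factors (1,1,1).

Now H_k = ker ∂_k / im ∂_{k+1}, so:

  H_0: rank C_0 − rank ∂_1 = 4 − 3 = 1, and the invariant factors of ∂_1 are all 1, so H_0 ≅ Z.

(K is a triangulation of the circle S^1.)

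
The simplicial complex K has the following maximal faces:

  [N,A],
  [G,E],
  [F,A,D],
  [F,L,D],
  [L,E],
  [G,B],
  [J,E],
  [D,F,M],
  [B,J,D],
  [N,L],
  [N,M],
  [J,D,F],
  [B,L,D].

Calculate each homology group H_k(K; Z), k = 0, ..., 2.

H_0 ≅ Z,  H_1 ≅ Z^4,  H_2 = 0.

We work with the vertex ordering A < B < D < E < F < G < J < L < M < N. The simplices of K, each written with vertices in increasing order, are:

  0-simplices (10): A, B, D, E, F, G, J, L, M, N
  1-simplices (19): AD, AF, AN, BD, BG, BJ, BL, DF, DJ, DL, DM, EG, EJ, EL, FJ, FL, FM, LN, MN
  2-simplices (6): ADF, BDJ, BDL, DFJ, DFL, DFM

so the chain groups are C_0 ≅ Z^10, C_1 ≅ Z^19, C_2 ≅ Z^6.

Boundary ∂_1: C_1 → C_0 is given by ∂[p,q] = [q] − [p]. For instance
  ∂DF = F − D.
The resulting 10×19 matrix has rank 9, and its Smith normal form has invariant factors (1,1,1,1,1,1,1,1,1).

Boundary ∂_2: C_2 → C_1 acts by ∂[p,q,r] = [q,r] − [p,r] + [p,q]. For instance
  ∂ADF = DF − AF + AD,
  ∂DFM = FM − DM + DF.
The resulting 19×6 matrix has rank 6, and its Smith normal form has invariant factors (1,1,1,1,1,1).

Reading off H_k = ker ∂_k / im ∂_{k+1}:

  H_0: rank C_0 − rank ∂_1 = 10 − 9 = 1, and the invariant factors of ∂_1 are all 1, so H_0 = Z.
  H_1: rank ker ∂_1 − rank ∂_2 = (19 − 9) − 6 = 4, and the invariant factors of ∂_2 are all 1, so H_1 = Z^4.
  H_2: rank ker ∂_2 − rank ∂_3 = (6 − 6) − 0 = 0, and there is no ∂_3, so H_2 = 0.

As a check, the Euler characteristic is 10 − 19 + 6 = -3, which agrees with 1 − 4 + 0 = -3.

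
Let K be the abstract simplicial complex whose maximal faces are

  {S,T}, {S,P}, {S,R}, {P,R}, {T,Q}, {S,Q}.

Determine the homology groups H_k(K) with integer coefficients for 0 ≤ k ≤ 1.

H_0 = Z,  H_1 = Z^2.

Take the total order P < Q < R < S < T on the vertex set. Then K (dimension 1) consists of the simplices:

  0-simplices (5): P, Q, R, S, T
  1-simplices (6): PR, PS, QS, QT, RS, ST

giving chain groups C_0 ≅ Z^5, C_1 ≅ Z^6.

Boundary ∂_1: C_1 → C_0 maps an edge to its endpoints' difference, ∂[p,q] = q − p. For instance
  ∂PR = R − P.
The resulting 5×6 matrix has rank 4, and its Smith normal form has invariant factors (1,1,1,1).

Reading off H_k = ker ∂_k / im ∂_{k+1}:

  H_0: rank C_0 − rank ∂_1 = 5 − 4 = 1, and the invariant factors of ∂_1 are all 1, so H_0 ≅ Z.
  H_1: rank ker ∂_1 − rank ∂_2 = (6 − 4) − 0 = 2, and there is no ∂_2, so H_1 ≅ Z^2.

As a check, the Euler characteristic is 5 − 6 = -1, which agrees with 1 − 2 = -1.
(K is a triangulation of a wedge of 2 circles.)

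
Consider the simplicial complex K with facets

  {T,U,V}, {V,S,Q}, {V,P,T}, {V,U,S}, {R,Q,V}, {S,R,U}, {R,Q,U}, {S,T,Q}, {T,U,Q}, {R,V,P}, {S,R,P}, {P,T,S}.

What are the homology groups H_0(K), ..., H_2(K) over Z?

Order the vertices as P < Q < R < S < T < U < V. Listing each simplex with vertices in this order, K has dimension 2 with simplices:

  0-simplices (7): P, Q, R, S, T, U, V
  1-simplices (18): PR, PS, PT, PV, QR, QS, QT, QU, QV, RS, RU, RV, ST, SU, SV, TU, TV, UV
  2-simplices (12): PRS, PRV, PST, PTV, QRU, QRV, QST, QSV, QTU, RSU, SUV, TUV

giving chain groups C_0 ≅ Z^7, C_1 ≅ Z^18, C_2 ≅ Z^12.

Boundary ∂_1: C_1 → C_0 is given by ∂[p,q] = [q] − [p]. For instance
  ∂RU = U − R.
The 7×18 boundary matrix has rank 6 and Smith normal form diag(1,1,1,1,1,1).

Boundary ∂_2: C_2 → C_1 sends each 2-simplex [p,q,r] to [q,r] − [p,r] + [p,q]. For instance
  ∂QRU = RU − QU + QR,
  ∂PRS = RS − PS + PR.
This gives a 18×12 integer matrix of rank 12; reducing to Smith normal form yields diagonal entries (1,1,1,1,1,1,1,1,1,1,1,2).

Reading off H_k = ker ∂_k / im ∂_{k+1}:

  H_0: rank C_0 − rank ∂_1 = 7 − 6 = 1, and the invariant factors of ∂_1 are all 1, so H_0 ≅ Z.
  H_1: rank ker ∂_1 − rank ∂_2 = (18 − 6) − 12 = 0, and ∂_2 has invariant factor 2 > 1, so H_1 ≅ Z/2.
  H_2: rank ker ∂_2 − rank ∂_3 = (12 − 12) − 0 = 0, and there is no ∂_3, so H_2 ≅ 0.

H_0 ≅ Z,  H_1 ≅ Z/2,  H_2 = 0.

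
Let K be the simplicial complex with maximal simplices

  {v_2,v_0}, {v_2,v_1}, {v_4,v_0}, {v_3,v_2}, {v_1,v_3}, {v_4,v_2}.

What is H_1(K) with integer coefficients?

Fix the vertex order v_0 < v_1 < v_2 < v_3 < v_4 and write every simplex with vertices in increasing order. Then dim K = 1 and the simplices of K are:

  0-simplices (5): [v_0], [v_1], [v_2], [v_3], [v_4]
  1-simplices (6): [v_0,v_2], [v_0,v_4], [v_1,v_2], [v_1,v_3], [v_2,v_3], [v_2,v_4]

giving chain groups C_0 ≅ Z^5, C_1 ≅ Z^6.

Boundary ∂_1: C_1 → C_0 maps an edge to its endpoints' difference, ∂[p,q] = q − p. For instance
  ∂[v_2,v_4] = [v_4] − [v_2].
This gives a 5×6 integer matrix of rank 4; reducing to Smith normal form yields diagonal entries (1,1,1,1).

Now H_k = ker ∂_k / im ∂_{k+1}, so:

  H_1: rank ker ∂_1 − rank ∂_2 = (6 − 4) − 0 = 2, and there is no ∂_2, so H_1 ≅ Z^2.

H_1 = Z^2.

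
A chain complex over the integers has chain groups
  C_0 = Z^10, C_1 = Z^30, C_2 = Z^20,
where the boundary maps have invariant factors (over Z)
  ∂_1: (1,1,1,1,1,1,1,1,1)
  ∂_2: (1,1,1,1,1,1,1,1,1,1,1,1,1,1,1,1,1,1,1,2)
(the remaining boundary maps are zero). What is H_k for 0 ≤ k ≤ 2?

H_0: b_0 = 10 − 0 − 9 = 1; torsion from ∂_1 factors > 1: none. So H_0 ≅ Z.
H_1: b_1 = 30 − 9 − 20 = 1; torsion from ∂_2 factors > 1: [2]. So H_1 ≅ Z ⊕ Z/2.
H_2: b_2 = 20 − 20 − 0 = 0; torsion from ∂_3 factors > 1: none. So H_2 ≅ 0.

H_0 ≅ Z,  H_1 ≅ Z ⊕ Z/2,  H_2 = 0.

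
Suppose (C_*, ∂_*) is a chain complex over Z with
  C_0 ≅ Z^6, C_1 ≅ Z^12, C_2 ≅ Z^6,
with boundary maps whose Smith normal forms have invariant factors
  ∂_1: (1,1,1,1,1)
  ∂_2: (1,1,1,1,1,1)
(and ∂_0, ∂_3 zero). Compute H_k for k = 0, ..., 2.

H_0 = Z,  H_1 = Z,  H_2 = 0.

H_0: b_0 = 6 − 0 − 5 = 1; torsion from ∂_1 factors > 1: none. So H_0 = Z.
H_1: b_1 = 12 − 5 − 6 = 1; torsion from ∂_2 factors > 1: none. So H_1 = Z.
H_2: b_2 = 6 − 6 − 0 = 0; torsion from ∂_3 factors > 1: none. So H_2 = 0.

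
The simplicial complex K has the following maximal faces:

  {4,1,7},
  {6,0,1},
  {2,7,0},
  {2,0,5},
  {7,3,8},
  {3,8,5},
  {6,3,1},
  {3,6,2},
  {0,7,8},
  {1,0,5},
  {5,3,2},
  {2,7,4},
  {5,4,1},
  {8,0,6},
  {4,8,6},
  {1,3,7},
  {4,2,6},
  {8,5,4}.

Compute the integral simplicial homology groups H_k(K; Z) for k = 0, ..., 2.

K has 9 vertices, 27 edges, 18 triangles.
rank ∂_0 = 0, rank ∂_1 = 8 ⇒ b_0 = 9 − 0 − 8 = 1; all invariant factors of ∂_1 are 1 so no torsion. So H_0 ≅ Z.
rank ∂_1 = 8, rank ∂_2 = 17 ⇒ b_1 = 27 − 8 − 17 = 2; all invariant factors of ∂_2 are 1 so no torsion. So H_1 ≅ Z^2.
rank ∂_2 = 17, rank ∂_3 = 0 ⇒ b_2 = 18 − 17 − 0 = 1. So H_2 ≅ Z.

H_0 = Z,  H_1 = Z^2,  H_2 = Z.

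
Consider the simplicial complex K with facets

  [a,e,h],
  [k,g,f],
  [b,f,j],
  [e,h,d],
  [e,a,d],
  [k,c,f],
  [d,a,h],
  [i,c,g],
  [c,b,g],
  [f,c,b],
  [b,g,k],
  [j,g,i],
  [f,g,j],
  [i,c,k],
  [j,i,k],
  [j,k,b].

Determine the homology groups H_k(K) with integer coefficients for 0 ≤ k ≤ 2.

H_0 = Z^2,  H_1 = Z_2,  H_2 = Z.

We work with the vertex ordering a < b < c < d < e < f < g < h < i < j < k. The simplices of K, each written with vertices in increasing order, are:

  0-simplices (11): a, b, c, d, e, f, g, h, i, j, k
  1-simplices (24): ad, ae, ah, bc, bf, bg, bj, bk, cf, cg, ci, ck, de, dh, eh, fg, fj, fk, gi, gj, gk, ij, ik, jk
  2-simplices (16): ade, adh, aeh, bcf, bcg, bfj, bgk, bjk, cfk, cgi, cik, deh, fgj, fgk, gij, ijk

giving chain groups C_0 ≅ Z^11, C_1 ≅ Z^24, C_2 ≅ Z^16.

Boundary ∂_1: C_1 → C_0 sends each edge [p,q] (with p < q) to q − p.
This gives a 11×24 integer matrix of rank 9; reducing to Smith normal form yields diagonal entries (1,1,1,1,1,1,1,1,1).

∂_2: C_2 → C_1 acts by ∂[p,q,r] = [q,r] − [p,r] + [p,q]. For instance
  ∂cfk = fk − ck + cf,
  ∂gij = ij − gj + gi.
As a 24×16 matrix over Z this has rank 15, with invariant factors (1,1,1,1,1,1,1,1,1,1,1,1,1,1,2).

Now H_k = ker ∂_k / im ∂_{k+1}, so:

  H_0: rank C_0 − rank ∂_1 = 11 − 9 = 2, and the invariant factors of ∂_1 are all 1, so H_0 ≅ Z^2.
  H_1: rank ker ∂_1 − rank ∂_2 = (24 − 9) − 15 = 0, and ∂_2 has invariant factor 2 > 1, so H_1 ≅ Z_2.
  H_2: rank ker ∂_2 − rank ∂_3 = (16 − 15) − 0 = 1, and there is no ∂_3, so H_2 ≅ Z.

(K is a triangulation of the disjoint union of the real projective plane RP^2 and the 2-sphere S^2.)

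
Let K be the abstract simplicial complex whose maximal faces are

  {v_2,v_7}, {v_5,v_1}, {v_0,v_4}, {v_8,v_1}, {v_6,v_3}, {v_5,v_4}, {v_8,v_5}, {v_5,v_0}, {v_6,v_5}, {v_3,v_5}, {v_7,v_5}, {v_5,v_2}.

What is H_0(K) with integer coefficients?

K has 9 vertices, 12 edges.
rank ∂_0 = 0, rank ∂_1 = 8 ⇒ b_0 = 9 − 0 − 8 = 1; all invariant factors of ∂_1 are 1 so no torsion. So H_0 ≅ Z.

H_0 = Z.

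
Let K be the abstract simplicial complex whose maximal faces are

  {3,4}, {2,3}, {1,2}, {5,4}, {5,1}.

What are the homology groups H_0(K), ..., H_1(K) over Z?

K has 5 vertices, 5 edges.
rank ∂_0 = 0, rank ∂_1 = 4 ⇒ b_0 = 5 − 0 − 4 = 1; all invariant factors of ∂_1 are 1 so no torsion. So H_0 ≅ Z.
rank ∂_1 = 4, rank ∂_2 = 0 ⇒ b_1 = 5 − 4 − 0 = 1. So H_1 ≅ Z.

H_0 ≅ Z,  H_1 ≅ Z.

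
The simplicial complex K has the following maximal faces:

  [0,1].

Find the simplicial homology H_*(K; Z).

H_0 ≅ Z,  H_1 = 0.

Fix the vertex order 0 < 1 and write every simplex with vertices in increasing order. Then dim K = 1 and the simplices of K are:

  0-simplices (2): [0], [1]
  1-simplices (1): [0,1]

Hence C_0 ≅ Z^2, C_1 ≅ Z^1.

Boundary ∂_1: C_1 → C_0 is given by ∂[p,q] = [q] − [p].
As a 2×1 matrix over Z this has rank 1, with invariant factors (1).

Computing H_k = (kernel of ∂_k) / (image of ∂_{k+1}):

  H_0: rank C_0 − rank ∂_1 = 2 − 1 = 1, and the invariant factors of ∂_1 are all 1, so H_0 = Z.
  H_1: rank ker ∂_1 − rank ∂_2 = (1 − 1) − 0 = 0, and there is no ∂_2, so H_1 = 0.

As a check, the Euler characteristic is 2 − 1 = 1, which agrees with 1 − 0 = 1.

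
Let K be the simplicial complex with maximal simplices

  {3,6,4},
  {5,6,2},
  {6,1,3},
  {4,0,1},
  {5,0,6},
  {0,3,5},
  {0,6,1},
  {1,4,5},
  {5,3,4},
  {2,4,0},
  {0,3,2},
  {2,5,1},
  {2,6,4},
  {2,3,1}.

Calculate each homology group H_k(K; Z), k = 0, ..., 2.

K has 7 vertices, 21 edges, 14 triangles.
rank ∂_0 = 0, rank ∂_1 = 6 ⇒ b_0 = 7 − 0 − 6 = 1; all invariant factors of ∂_1 are 1 so no torsion. So H_0 = Z.
rank ∂_1 = 6, rank ∂_2 = 13 ⇒ b_1 = 21 − 6 − 13 = 2; all invariant factors of ∂_2 are 1 so no torsion. So H_1 = Z^2.
rank ∂_2 = 13, rank ∂_3 = 0 ⇒ b_2 = 14 − 13 − 0 = 1. So H_2 = Z.

H_0 = Z,  H_1 = Z^2,  H_2 = Z.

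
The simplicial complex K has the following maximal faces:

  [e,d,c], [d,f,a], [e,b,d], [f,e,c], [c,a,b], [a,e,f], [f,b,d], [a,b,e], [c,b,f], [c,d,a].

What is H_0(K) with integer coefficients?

H_0 ≅ Z.

Order the vertices as a < b < c < d < e < f. Listing each simplex with vertices in this order, K has dimension 2 with simplices:

  0-simplices (6): a, b, c, d, e, f
  1-simplices (15): ab, ac, ad, ae, af, bc, bd, be, bf, cd, ce, cf, de, df, ef
  2-simplices (10): abc, abe, acd, adf, aef, bcf, bde, bdf, cde, cef

Hence C_0 ≅ Z^6, C_1 ≅ Z^15, C_2 ≅ Z^10.

∂_1: C_1 → C_0 sends each edge [p,q] (with p < q) to q − p. For instance
  ∂bf = f − b.
The 6×15 boundary matrix has rank 5 and Smith normal form diag(1,1,1,1,1).

∂_2: C_2 → C_1 acts by ∂[p,q,r] = [q,r] − [p,r] + [p,q]. For instance
  ∂acd = cd − ad + ac,
  ∂cde = de − ce + cd.
As a 15×10 matrix over Z this has rank 10, with invariant factors (1,1,1,1,1,1,1,1,1,2).

Computing H_k = (kernel of ∂_k) / (image of ∂_{k+1}):

  H_0: rank C_0 − rank ∂_1 = 6 − 5 = 1, and the invariant factors of ∂_1 are all 1, so H_0 ≅ Z.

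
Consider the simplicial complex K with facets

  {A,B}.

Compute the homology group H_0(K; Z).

Take the total order A < B on the vertex set. Then K (dimension 1) consists of the simplices:

  0-simplices (2): A, B
  1-simplices (1): AB

giving chain groups C_0 ≅ Z^2, C_1 ≅ Z^1.

Boundary ∂_1: C_1 → C_0 is given by ∂[p,q] = [q] − [p]. For instance
  ∂AB = B − A.
The 2×1 boundary matrix has rank 1 and Smith normal form diag(1).

From H_k ≅ ker(∂_k) / im(∂_{k+1}) we obtain:

  H_0: rank C_0 − rank ∂_1 = 2 − 1 = 1, and the invariant factors of ∂_1 are all 1, so H_0 = Z.

H_0 ≅ Z.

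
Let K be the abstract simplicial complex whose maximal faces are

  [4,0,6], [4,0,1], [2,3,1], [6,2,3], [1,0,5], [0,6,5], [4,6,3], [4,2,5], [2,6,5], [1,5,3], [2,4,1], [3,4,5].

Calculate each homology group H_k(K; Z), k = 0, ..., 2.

H_0 = Z,  H_1 = Z_2,  H_2 = 0.

We work with the vertex ordering 0 < 1 < 2 < 3 < 4 < 5 < 6. The simplices of K, each written with vertices in increasing order, are:

  0-simplices (7): [0], [1], [2], [3], [4], [5], [6]
  1-simplices (18): [0,1], [0,4], [0,5], [0,6], [1,2], [1,3], [1,4], [1,5], [2,3], [2,4], [2,5], [2,6], [3,4], [3,5], [3,6], [4,5], [4,6], [5,6]
  2-simplices (12): [0,1,4], [0,1,5], [0,4,6], [0,5,6], [1,2,3], [1,2,4], [1,3,5], [2,3,6], [2,4,5], [2,5,6], [3,4,5], [3,4,6]

Hence C_0 ≅ Z^7, C_1 ≅ Z^18, C_2 ≅ Z^12.

The boundary map ∂_1: C_1 → C_0 is given by ∂[p,q] = [q] − [p]. For instance
  ∂[1,4] = [4] − [1].
This gives a 7×18 integer matrix of rank 6; reducing to Smith normal form yields diagonal entries (1,1,1,1,1,1).

Boundary ∂_2: C_2 → C_1 acts by ∂[p,q,r] = [q,r] − [p,r] + [p,q]. For instance
  ∂[3,4,6] = [4,6] − [3,6] + [3,4],
  ∂[3,4,5] = [4,5] − [3,5] + [3,4].
As a 18×12 matrix over Z this has rank 12, with invariant factors (1,1,1,1,1,1,1,1,1,1,1,2).

From H_k ≅ ker(∂_k) / im(∂_{k+1}) we obtain:

  H_0: rank C_0 − rank ∂_1 = 7 − 6 = 1, and the invariant factors of ∂_1 are all 1, so H_0 ≅ Z.
  H_1: rank ker ∂_1 − rank ∂_2 = (18 − 6) − 12 = 0, and ∂_2 has invariant factor 2 > 1, so H_1 ≅ Z_2.
  H_2: rank ker ∂_2 − rank ∂_3 = (12 − 12) − 0 = 0, and there is no ∂_3, so H_2 ≅ 0.

As a check, the Euler characteristic is 7 − 18 + 12 = 1, which agrees with 1 − 0 + 0 = 1.
(K is a triangulation of the real projective plane RP^2.)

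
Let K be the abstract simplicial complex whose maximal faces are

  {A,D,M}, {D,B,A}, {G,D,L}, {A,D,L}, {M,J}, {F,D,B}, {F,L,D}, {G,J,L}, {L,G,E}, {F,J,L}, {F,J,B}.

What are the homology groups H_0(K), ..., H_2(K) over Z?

Fix the vertex order A < B < D < E < F < G < J < L < M and write every simplex with vertices in increasing order. Then dim K = 2 and the simplices of K are:

  0-simplices (9): A, B, D, E, F, G, J, L, M
  1-simplices (19): AB, AD, AL, AM, BD, BF, BJ, DF, DG, DL, DM, EG, EL, FJ, FL, GJ, GL, JL, JM
  2-simplices (10): ABD, ADL, ADM, BDF, BFJ, DFL, DGL, EGL, FJL, GJL

so the chain groups are C_0 ≅ Z^9, C_1 ≅ Z^19, C_2 ≅ Z^10.

The boundary map ∂_1: C_1 → C_0 is given by ∂[p,q] = [q] − [p]. For instance
  ∂DL = L − D.
This gives a 9×19 integer matrix of rank 8; reducing to Smith normal form yields diagonal entries (1,1,1,1,1,1,1,1).

Boundary ∂_2: C_2 → C_1 maps a triangle to the signed sum of its edges. For instance
  ∂BFJ = FJ − BJ + BF,
  ∂GJL = JL − GL + GJ.
As a 19×10 matrix over Z this has rank 10, with invariant factors (1,1,1,1,1,1,1,1,1,1).

Computing H_k = (kernel of ∂_k) / (image of ∂_{k+1}):

  H_0: rank C_0 − rank ∂_1 = 9 − 8 = 1, and the invariant factors of ∂_1 are all 1, so H_0 ≅ Z.
  H_1: rank ker ∂_1 − rank ∂_2 = (19 − 8) − 10 = 1, and the invariant factors of ∂_2 are all 1, so H_1 ≅ Z.
  H_2: rank ker ∂_2 − rank ∂_3 = (10 − 10) − 0 = 0, and there is no ∂_3, so H_2 ≅ 0.

H_0 = Z,  H_1 = Z,  H_2 = 0.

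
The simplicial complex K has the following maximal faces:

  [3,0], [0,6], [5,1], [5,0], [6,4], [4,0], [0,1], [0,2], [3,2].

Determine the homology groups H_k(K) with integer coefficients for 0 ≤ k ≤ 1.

H_0 ≅ Z,  H_1 ≅ Z^3.

Take the total order 0 < 1 < 2 < 3 < 4 < 5 < 6 on the vertex set. Then K (dimension 1) consists of the simplices:

  0-simplices (7): [0], [1], [2], [3], [4], [5], [6]
  1-simplices (9): [0,1], [0,2], [0,3], [0,4], [0,5], [0,6], [1,5], [2,3], [4,6]

Hence C_0 ≅ Z^7, C_1 ≅ Z^9.

The boundary map ∂_1: C_1 → C_0 maps an edge to its endpoints' difference, ∂[p,q] = q − p. For instance
  ∂[0,1] = [1] − [0].
As a 7×9 matrix over Z this has rank 6, with invariant factors (1,1,1,1,1,1).

Now H_k = ker ∂_k / im ∂_{k+1}, so:

  H_0: rank C_0 − rank ∂_1 = 7 − 6 = 1, and the invariant factors of ∂_1 are all 1, so H_0 = Z.
  H_1: rank ker ∂_1 − rank ∂_2 = (9 − 6) − 0 = 3, and there is no ∂_2, so H_1 = Z^3.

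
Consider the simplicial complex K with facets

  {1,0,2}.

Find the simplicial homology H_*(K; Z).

H_0 = Z,  H_1 = 0,  H_2 = 0.

Order the vertices as 0 < 1 < 2. Listing each simplex with vertices in this order, K has dimension 2 with simplices:

  0-simplices (3): [0], [1], [2]
  1-simplices (3): [0,1], [0,2], [1,2]
  2-simplices (1): [0,1,2]

giving chain groups C_0 ≅ Z^3, C_1 ≅ Z^3, C_2 ≅ Z^1.

∂_1: C_1 → C_0 maps an edge to its endpoints' difference, ∂[p,q] = q − p.
This gives a 3×3 integer matrix of rank 2; reducing to Smith normal form yields diagonal entries (1,1).

Boundary ∂_2: C_2 → C_1 sends each 2-simplex [p,q,r] to [q,r] − [p,r] + [p,q]. For instance
  ∂[0,1,2] = [1,2] − [0,2] + [0,1].
As a 3×1 matrix over Z this has rank 1, with invariant factors (1).

Computing H_k = (kernel of ∂_k) / (image of ∂_{k+1}):

  H_0: rank C_0 − rank ∂_1 = 3 − 2 = 1, and the invariant factors of ∂_1 are all 1, so H_0 ≅ Z.
  H_1: rank ker ∂_1 − rank ∂_2 = (3 − 2) − 1 = 0, and the invariant factors of ∂_2 are all 1, so H_1 ≅ 0.
  H_2: rank ker ∂_2 − rank ∂_3 = (1 − 1) − 0 = 0, and there is no ∂_3, so H_2 ≅ 0.

As a check, the Euler characteristic is 3 − 3 + 1 = 1, which agrees with 1 − 0 + 0 = 1.
(K is a triangulation of the 2-simplex.)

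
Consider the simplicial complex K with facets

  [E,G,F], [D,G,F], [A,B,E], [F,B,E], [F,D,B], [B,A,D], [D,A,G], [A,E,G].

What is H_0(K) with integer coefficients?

H_0 = Z.

K has 6 vertices, 12 edges, 8 triangles.
rank ∂_0 = 0, rank ∂_1 = 5 ⇒ b_0 = 6 − 0 − 5 = 1; all invariant factors of ∂_1 are 1 so no torsion. So H_0 ≅ Z.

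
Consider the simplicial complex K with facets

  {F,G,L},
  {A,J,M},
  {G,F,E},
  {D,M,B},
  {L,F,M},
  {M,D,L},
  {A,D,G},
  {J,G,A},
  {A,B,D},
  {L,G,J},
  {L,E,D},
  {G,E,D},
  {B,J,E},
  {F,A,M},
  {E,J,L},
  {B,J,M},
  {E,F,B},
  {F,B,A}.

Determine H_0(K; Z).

Fix the vertex order A < B < D < E < F < G < J < L < M and write every simplex with vertices in increasing order. Then dim K = 2 and the simplices of K are:

  0-simplices (9): A, B, D, E, F, G, J, L, M
  1-simplices (27): AB, AD, AF, AG, AJ, AM, BD, BE, BF, BJ, BM, DE, DG, DL, DM, EF, EG, EJ, EL, FG, FL, FM, GJ, GL, JL, JM, LM
  2-simplices (18): ABD, ABF, ADG, AFM, AGJ, AJM, BDM, BEF, BEJ, BJM, DEG, DEL, DLM, EFG, EJL, FGL, FLM, GJL

giving chain groups C_0 ≅ Z^9, C_1 ≅ Z^27, C_2 ≅ Z^18.

The boundary map ∂_1: C_1 → C_0 sends each edge [p,q] (with p < q) to q − p. For instance
  ∂GL = L − G.
This gives a 9×27 integer matrix of rank 8; reducing to Smith normal form yields diagonal entries (1,1,1,1,1,1,1,1).

The boundary map ∂_2: C_2 → C_1 sends each 2-simplex [p,q,r] to [q,r] − [p,r] + [p,q]. For instance
  ∂FLM = LM − FM + FL,
  ∂ADG = DG − AG + AD.
As a 27×18 matrix over Z this has rank 18, with invariant factors (1,1,1,1,1,1,1,1,1,1,1,1,1,1,1,1,1,2).

From H_k ≅ ker(∂_k) / im(∂_{k+1}) we obtain:

  H_0: rank C_0 − rank ∂_1 = 9 − 8 = 1, and the invariant factors of ∂_1 are all 1, so H_0 ≅ Z.

H_0 = Z.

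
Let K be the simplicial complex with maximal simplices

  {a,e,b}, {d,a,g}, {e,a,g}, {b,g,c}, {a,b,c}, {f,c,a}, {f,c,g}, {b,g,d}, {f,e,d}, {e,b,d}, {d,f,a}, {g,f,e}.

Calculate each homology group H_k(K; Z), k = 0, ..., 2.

Order the vertices as a < b < c < d < e < f < g. Listing each simplex with vertices in this order, K has dimension 2 with simplices:

  0-simplices (7): a, b, c, d, e, f, g
  1-simplices (18): ab, ac, ad, ae, af, ag, bc, bd, be, bg, cf, cg, de, df, dg, ef, eg, fg
  2-simplices (12): abc, abe, acf, adf, adg, aeg, bcg, bde, bdg, cfg, def, efg

giving chain groups C_0 ≅ Z^7, C_1 ≅ Z^18, C_2 ≅ Z^12.

∂_1: C_1 → C_0 is given by ∂[p,q] = [q] − [p]. For instance
  ∂cf = f − c.
As a 7×18 matrix over Z this has rank 6, with invariant factors (1,1,1,1,1,1).

Boundary ∂_2: C_2 → C_1 acts by ∂[p,q,r] = [q,r] − [p,r] + [p,q]. For instance
  ∂def = ef − df + de,
  ∂abc = bc − ac + ab.
As a 18×12 matrix over Z this has rank 12, with invariant factors (1,1,1,1,1,1,1,1,1,1,1,2).

Now H_k = ker ∂_k / im ∂_{k+1}, so:

  H_0: rank C_0 − rank ∂_1 = 7 − 6 = 1, and the invariant factors of ∂_1 are all 1, so H_0 = Z.
  H_1: rank ker ∂_1 − rank ∂_2 = (18 − 6) − 12 = 0, and ∂_2 has invariant factor 2 > 1, so H_1 = Z/2.
  H_2: rank ker ∂_2 − rank ∂_3 = (12 − 12) − 0 = 0, and there is no ∂_3, so H_2 = 0.

As a check, the Euler characteristic is 7 − 18 + 12 = 1, which agrees with 1 − 0 + 0 = 1.

H_0 = Z,  H_1 = Z/2,  H_2 = 0.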